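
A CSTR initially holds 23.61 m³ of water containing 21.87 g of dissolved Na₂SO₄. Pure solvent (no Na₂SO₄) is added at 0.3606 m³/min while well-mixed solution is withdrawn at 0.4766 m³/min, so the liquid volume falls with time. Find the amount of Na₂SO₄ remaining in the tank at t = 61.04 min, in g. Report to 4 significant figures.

5.054 g

Let m(t) be the amount of Na₂SO₄. Volume: V(t) = V₀ + (Q_in − Q_out) t = 23.61 − 0.116000 t; V(61.04) = 16.5294 m³.
No Na₂SO₄ enters, so dm/dt = −Q_out · (m/V).
dm/m = −Q_out dt/(V₀ − 0.116000 t); integrating gives ln(m/m₀) = −(Q_out/(Q_in−Q_out)) ln(V/V₀).
m = m₀ (V₀/V)^(Q_out/(Q_in−Q_out)) = 21.87 × (23.61/16.5294)^(-4.10862) = 5.05441 g.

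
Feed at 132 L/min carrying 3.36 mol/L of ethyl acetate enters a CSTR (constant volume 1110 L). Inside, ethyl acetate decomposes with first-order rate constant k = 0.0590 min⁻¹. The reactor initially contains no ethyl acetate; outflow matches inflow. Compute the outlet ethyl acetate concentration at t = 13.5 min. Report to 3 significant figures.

2.04 mol/L

Accumulation = in − out − consumed: V dC/dt = Q C_in − Q C − k V C.
dC/dt = (Q/V) C_in − (Q/V + k) C; effective rate a = Q/V + k = 0.11892 + 0.0590 = 0.17792 min⁻¹.
C_ss = Q C_in/(Q + kV) = 2.2458 mol/L; C(t) = C_ss + (C₀ − C_ss) e^(−a t).
C(13.5) = 2.2458 + (-2.2458)·e^(−0.17792·13.5) = 2.2458 + (-2.2458)·0.090545 = 2.0424 mol/L.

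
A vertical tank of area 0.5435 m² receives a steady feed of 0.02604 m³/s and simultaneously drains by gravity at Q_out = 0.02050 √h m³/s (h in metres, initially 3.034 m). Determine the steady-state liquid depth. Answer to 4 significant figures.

1.614 m

A dh/dt = Q_in − 0.02050 √h. Steady state requires inflow = outflow:
Q_in = 0.02050 √h_ss ⇒ √h_ss = 0.02604/0.02050 = 1.27024.
h_ss = 1.27024² = 1.61352 m. (Since h₀ = 3.034 m > h_ss, the level will fall toward this value.)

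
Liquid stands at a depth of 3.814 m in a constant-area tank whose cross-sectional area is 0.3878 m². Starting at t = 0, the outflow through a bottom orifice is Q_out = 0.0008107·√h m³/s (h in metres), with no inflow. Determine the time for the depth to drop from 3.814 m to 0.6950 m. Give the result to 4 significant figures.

Unsteady balance on liquid volume: A dh/dt = −0.0008107 √h.
∫ h^(−1/2) dh = −(0.0008107/A) ∫ dt, giving 2√h = 2√h₀ − (0.0008107/A) t.
t = 2A(√h₀ − √h)/0.0008107 = 2·0.3878·(√3.814 − √0.6950)/0.0008107
  = 0.775600 × (1.95295 − 0.833667) / 0.0008107 = 1070.82 s.

1071 s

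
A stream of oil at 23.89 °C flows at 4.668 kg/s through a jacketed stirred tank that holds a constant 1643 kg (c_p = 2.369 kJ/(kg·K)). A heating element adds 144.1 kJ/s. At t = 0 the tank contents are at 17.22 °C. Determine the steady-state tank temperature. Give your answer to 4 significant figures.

M c_p dT/dt = ṁ c_p (T_in − T) + Q̇.
At steady state dT/dt = 0 ⇒ T_ss = T_in + Q̇/(ṁ c_p) = 23.89 + 144.1/(4.668·2.369) = 36.9207 °C.

36.92 °C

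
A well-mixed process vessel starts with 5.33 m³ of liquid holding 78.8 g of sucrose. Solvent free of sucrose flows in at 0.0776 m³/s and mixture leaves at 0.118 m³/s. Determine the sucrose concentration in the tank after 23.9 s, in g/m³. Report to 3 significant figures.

Let m(t) be the amount of sucrose. Volume: V(t) = V₀ + (Q_in − Q_out) t = 5.33 − 0.040400 t; V(23.9) = 4.3644 m³.
Solute balance: dm/dt = 0 − Q_out C = −Q_out m/V(t).
dm/m = −Q_out dt/(V₀ − 0.040400 t); integrating gives ln(m/m₀) = −(Q_out/(Q_in−Q_out)) ln(V/V₀).
m = m₀ (V₀/V)^(Q_out/(Q_in−Q_out)) = 78.8 × (5.33/4.3644)^(-2.9208) = 43.955 g.
C = m/V = 43.955/4.3644 = 10.071 g/m³.

10.1 g/m³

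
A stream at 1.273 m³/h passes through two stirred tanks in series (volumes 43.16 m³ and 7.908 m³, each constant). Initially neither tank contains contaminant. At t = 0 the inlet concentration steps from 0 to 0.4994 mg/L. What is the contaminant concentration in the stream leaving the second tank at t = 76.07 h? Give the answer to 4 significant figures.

Time constants: τᵢ = Vᵢ/Q for each well-mixed tank.
τ₁ = 43.16/1.273 = 33.9042 h; τ₂ = 7.908/1.273 = 6.21210 h.
Tank 1: C₁ = C_in(1 − e^(−t/τ₁)). Tank 2 (τ₁ ≠ τ₂): C₂ = C_in[1 − (τ₁ e^(−t/τ₁) − τ₂ e^(−t/τ₂))/(τ₁ − τ₂)].
At t = 76.07: e^(−t/τ₁) = 0.106068, e^(−t/τ₂) = 4.80688e-06.
C₂ = 0.4994·[1 − (33.9042·0.106068 − 6.21210·4.80688e-06)/(27.6921)] = 0.4994·0.870139 = 0.434548 mg/L.

0.4345 mg/L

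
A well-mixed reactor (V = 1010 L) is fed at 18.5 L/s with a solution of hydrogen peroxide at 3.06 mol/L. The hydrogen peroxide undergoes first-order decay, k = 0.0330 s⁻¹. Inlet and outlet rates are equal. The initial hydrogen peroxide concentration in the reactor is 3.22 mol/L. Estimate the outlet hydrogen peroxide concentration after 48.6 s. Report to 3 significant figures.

1.27 mol/L

Species balance: V dC/dt = Q C_in − Q C − k V C.
dC/dt = (Q/V) C_in − (Q/V + k) C; effective rate a = Q/V + k = 0.018317 + 0.0330 = 0.051317 s⁻¹.
C_ss = Q C_in/(Q + kV) = 1.0922 mol/L; C(t) = C_ss + (C₀ − C_ss) e^(−a t).
C(48.6) = 1.0922 + (2.1278)·e^(−0.051317·48.6) = 1.0922 + (2.1278)·0.082579 = 1.2679 mol/L.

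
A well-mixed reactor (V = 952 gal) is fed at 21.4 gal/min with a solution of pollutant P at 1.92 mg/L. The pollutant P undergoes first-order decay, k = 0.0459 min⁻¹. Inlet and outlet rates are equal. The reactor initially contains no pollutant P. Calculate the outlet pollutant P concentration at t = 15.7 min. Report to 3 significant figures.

0.415 mg/L

Accumulation = in − out − consumed: V dC/dt = Q C_in − Q C − k V C.
This is linear with rate a = Q/V + k = 0.068379 min⁻¹.
C_ss = Q C_in/(Q + kV) = 0.63118 mg/L; C(t) = C_ss + (C₀ − C_ss) e^(−a t).
C(15.7) = 0.63118 + (-0.63118)·e^(−0.068379·15.7) = 0.63118 + (-0.63118)·0.34179 = 0.41545 mg/L.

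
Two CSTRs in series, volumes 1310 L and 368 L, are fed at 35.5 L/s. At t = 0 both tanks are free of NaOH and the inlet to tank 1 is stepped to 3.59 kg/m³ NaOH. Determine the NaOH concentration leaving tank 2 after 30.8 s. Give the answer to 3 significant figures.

1.50 kg/m³

Each tank obeys Vᵢ dCᵢ/dt = Q(Cᵢ₋₁ − Cᵢ), so τᵢ = Vᵢ/Q.
τ₁ = 1310/35.5 = 36.901 s; τ₂ = 368/35.5 = 10.366 s.
Tank 1: C₁ = C_in(1 − e^(−t/τ₁)). Tank 2 (τ₁ ≠ τ₂): C₂ = C_in[1 − (τ₁ e^(−t/τ₁) − τ₂ e^(−t/τ₂))/(τ₁ − τ₂)].
At t = 30.8: e^(−t/τ₁) = 0.43402, e^(−t/τ₂) = 0.051242.
C₂ = 3.59·[1 − (36.901·0.43402 − 10.366·0.051242)/(26.535)] = 3.59·0.41644 = 1.4950 kg/m³.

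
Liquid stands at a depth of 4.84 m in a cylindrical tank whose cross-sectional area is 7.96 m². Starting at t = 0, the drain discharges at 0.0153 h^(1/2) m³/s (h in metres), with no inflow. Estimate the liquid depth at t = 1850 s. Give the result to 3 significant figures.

A dh/dt = −Q_out = −0.0153 √h.
This is separable: 2 d(√h)/dt = −0.0153/A, so √h = √h₀ − (0.0153/(2A)) t.
√h = √4.84 − 0.0153·1850/(2·7.96) = 2.2000 − 1.7780 = 0.42205.
h = 0.42205² = 0.17812 m.

0.178 m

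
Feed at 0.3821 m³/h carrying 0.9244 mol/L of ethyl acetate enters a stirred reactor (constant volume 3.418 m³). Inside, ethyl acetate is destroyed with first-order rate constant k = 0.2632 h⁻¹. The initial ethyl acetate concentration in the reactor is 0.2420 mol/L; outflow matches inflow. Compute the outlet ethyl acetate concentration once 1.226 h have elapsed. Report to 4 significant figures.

0.2544 mol/L

V dC/dt = Q(C_in − C) − k V C.
This is linear with rate a = Q/V + k = 0.374991 h⁻¹.
C_ss = Q C_in/(Q + kV) = 0.275578 mol/L; C(t) = C_ss + (C₀ − C_ss) e^(−a t).
C(1.226) = 0.275578 + (-0.0335781)·e^(−0.374991·1.226) = 0.275578 + (-0.0335781)·0.631449 = 0.254375 mol/L.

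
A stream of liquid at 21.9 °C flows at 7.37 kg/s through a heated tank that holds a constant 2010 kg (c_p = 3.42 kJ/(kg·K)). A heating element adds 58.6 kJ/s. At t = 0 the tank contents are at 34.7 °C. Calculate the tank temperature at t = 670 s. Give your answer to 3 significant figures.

M c_p dT/dt = ṁ c_p (T_in − T) + Q̇.
τ = M/ṁ = 272.73 s; T_ss = T_in + Q̇/(ṁ c_p) = 21.9 + 58.6/(7.37·3.42) = 24.225 °C.
This is linear first-order; T(t) = T_ss + (T₀ − T_ss) e^(−t/τ).
T(670) = 24.225 + (10.475)·e^(−670/272.73) = 24.225 + (10.475)·0.085720 = 25.123 °C.

25.1 °C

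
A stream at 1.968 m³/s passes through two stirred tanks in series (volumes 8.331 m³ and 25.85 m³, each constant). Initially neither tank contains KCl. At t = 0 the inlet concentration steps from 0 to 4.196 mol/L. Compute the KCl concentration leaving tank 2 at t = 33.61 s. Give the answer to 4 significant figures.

Time constants: τᵢ = Vᵢ/Q for each well-mixed tank.
τ₁ = 8.331/1.968 = 4.23323 s; τ₂ = 25.85/1.968 = 13.1352 s.
Tank 1: C₁ = C_in(1 − e^(−t/τ₁)). Tank 2 (τ₁ ≠ τ₂): C₂ = C_in[1 − (τ₁ e^(−t/τ₁) − τ₂ e^(−t/τ₂))/(τ₁ − τ₂)].
At t = 33.61: e^(−t/τ₁) = 0.000356363, e^(−t/τ₂) = 0.0773991.
C₂ = 4.196·[1 − (4.23323·0.000356363 − 13.1352·0.0773991)/(-8.90193)] = 4.196·0.885964 = 3.71750 mol/L.

3.718 mol/L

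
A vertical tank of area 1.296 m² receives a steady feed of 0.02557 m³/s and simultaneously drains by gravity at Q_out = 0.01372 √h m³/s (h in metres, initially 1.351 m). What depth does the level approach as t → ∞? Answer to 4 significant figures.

3.473 m

Accumulation of liquid (constant cross-section A): A dh/dt = Q_in − 0.01372 √h. At steady state dh/dt = 0:
Q_in = 0.01372 √h_ss ⇒ √h_ss = 0.02557/0.01372 = 1.86370.
h_ss = 1.86370² = 3.47339 m. (Since h₀ = 1.351 m < h_ss, the level will rise toward this value.)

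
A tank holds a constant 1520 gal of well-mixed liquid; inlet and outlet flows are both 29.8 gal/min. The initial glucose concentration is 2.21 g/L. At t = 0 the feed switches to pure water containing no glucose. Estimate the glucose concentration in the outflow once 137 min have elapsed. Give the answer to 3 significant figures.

0.151 g/L

Unsteady species balance (constant V, well mixed): V dC/dt = Q(C_in − C).
So dC/dt = (C_in − C)/τ with τ = V/Q = 1520/29.8 = 51.007 min.
Integrating: C(t) = C_in + (C₀ − C_in) e^(−t/τ).
C(137) = 0 + (2.21 − 0)·e^(−137/51.007) = 0 + (2.2100)·0.068158 = 0.15063 g/L.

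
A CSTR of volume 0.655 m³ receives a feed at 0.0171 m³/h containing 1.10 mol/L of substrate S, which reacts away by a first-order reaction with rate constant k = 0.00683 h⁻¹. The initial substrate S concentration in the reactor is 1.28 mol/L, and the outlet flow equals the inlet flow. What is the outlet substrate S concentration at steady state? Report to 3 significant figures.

0.872 mol/L

V dC/dt = Q(C_in − C) − k V C.
Steady state (dC/dt = 0): C_ss = Q C_in/(Q + kV) = C_in/(1 + kV/Q).
C_ss = 0.0171·1.10/(0.0171 + 0.00683·0.655) = 0.018810/0.021574 = 0.87190 mol/L.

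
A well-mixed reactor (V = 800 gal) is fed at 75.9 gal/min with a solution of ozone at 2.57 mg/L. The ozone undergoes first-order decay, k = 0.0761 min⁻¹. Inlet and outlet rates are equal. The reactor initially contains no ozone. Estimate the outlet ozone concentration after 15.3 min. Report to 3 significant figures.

1.32 mg/L

Accumulation = in − out − consumed: V dC/dt = Q C_in − Q C − k V C.
dC/dt = (Q/V) C_in − (Q/V + k) C; effective rate a = Q/V + k = 0.094875 + 0.0761 = 0.17097 min⁻¹.
C_ss = Q C_in/(Q + kV) = 1.4261 mg/L; C(t) = C_ss + (C₀ − C_ss) e^(−a t).
C(15.3) = 1.4261 + (-1.4261)·e^(−0.17097·15.3) = 1.4261 + (-1.4261)·0.073101 = 1.3219 mg/L.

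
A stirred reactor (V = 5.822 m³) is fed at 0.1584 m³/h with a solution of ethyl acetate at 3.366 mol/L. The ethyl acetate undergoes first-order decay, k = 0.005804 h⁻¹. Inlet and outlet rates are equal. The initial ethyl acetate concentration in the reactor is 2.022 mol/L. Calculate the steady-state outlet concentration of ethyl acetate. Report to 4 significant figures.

2.774 mol/L

Species balance: V dC/dt = Q C_in − Q C − k V C.
At steady state: 0 = Q C_in − (Q + kV) C_ss, so C_ss = Q C_in/(Q + kV).
C_ss = 0.1584·3.366/(0.1584 + 0.005804·5.822) = 0.533174/0.192191 = 2.77419 mol/L.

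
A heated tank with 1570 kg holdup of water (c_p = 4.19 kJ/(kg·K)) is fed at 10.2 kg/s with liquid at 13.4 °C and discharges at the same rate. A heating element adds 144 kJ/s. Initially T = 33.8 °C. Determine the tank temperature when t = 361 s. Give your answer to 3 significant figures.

M c_p dT/dt = ṁ c_p (T_in − T) + Q̇.
Rearrange: dT/dt = (T_ss − T)/τ with τ = M/ṁ = 153.92 s and T_ss = T_in + Q̇/(ṁ c_p) = 16.769 °C.
This is linear first-order; T(t) = T_ss + (T₀ − T_ss) e^(−t/τ).
T(361) = 16.769 + (17.031)·e^(−361/153.92) = 16.769 + (17.031)·0.095814 = 18.401 °C.

18.4 °C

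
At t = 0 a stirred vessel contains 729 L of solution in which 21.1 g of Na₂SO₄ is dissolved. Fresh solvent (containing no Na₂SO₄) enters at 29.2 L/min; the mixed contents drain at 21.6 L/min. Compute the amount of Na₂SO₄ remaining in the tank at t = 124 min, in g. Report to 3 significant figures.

2.00 g

Total volume: dV/dt = Q_in − Q_out = 7.6000 L/min, so V(t) = 729 + 7.6000 t and V(124) = 1671.4 L.
Species balance (pure solvent in): dm/dt = −Q_out · m/V(t).
Separate: dm/m = −Q_out dt/V(t) ⇒ ln(m/m₀) = −(Q_out/(Q_in−Q_out)) ln(V/V₀).
m = m₀ (V₀/V)^(Q_out/(Q_in−Q_out)) = 21.1 × (729/1671.4)^(2.8421) = 1.9958 g.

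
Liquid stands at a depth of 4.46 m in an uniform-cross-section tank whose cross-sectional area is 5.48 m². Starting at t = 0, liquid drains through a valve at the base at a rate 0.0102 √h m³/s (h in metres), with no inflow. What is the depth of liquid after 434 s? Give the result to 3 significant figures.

Accumulation of liquid (constant cross-section A): A dh/dt = −0.0102 √h.
This is separable: 2 d(√h)/dt = −0.0102/A, so √h = √h₀ − (0.0102/(2A)) t.
√h = √4.46 − 0.0102·434/(2·5.48) = 2.1119 − 0.40391 = 1.7080.
h = 1.7080² = 2.9171 m.

2.92 m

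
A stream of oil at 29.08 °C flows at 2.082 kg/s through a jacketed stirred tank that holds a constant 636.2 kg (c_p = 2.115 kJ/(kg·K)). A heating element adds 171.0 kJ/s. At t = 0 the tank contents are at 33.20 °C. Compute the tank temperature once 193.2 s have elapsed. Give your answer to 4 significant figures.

Unsteady energy balance on the tank contents: M c_p dT/dt = ṁ c_p (T_in − T) + 171.0.
τ = M/ṁ = 305.572 s; T_ss = T_in + Q̇/(ṁ c_p) = 29.08 + 171.0/(2.082·2.115) = 67.9134 °C.
This is linear first-order; T(t) = T_ss + (T₀ − T_ss) e^(−t/τ).
T(193.2) = 67.9134 + (-34.7134)·e^(−193.2/305.572) = 67.9134 + (-34.7134)·0.531391 = 49.4670 °C.

49.47 °C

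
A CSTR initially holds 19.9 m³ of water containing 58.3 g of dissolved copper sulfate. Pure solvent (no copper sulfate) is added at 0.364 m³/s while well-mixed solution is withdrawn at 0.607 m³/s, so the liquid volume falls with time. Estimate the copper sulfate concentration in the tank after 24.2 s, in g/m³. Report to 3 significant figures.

Let m(t) be the amount of copper sulfate. Volume: V(t) = V₀ + (Q_in − Q_out) t = 19.9 − 0.24300 t; V(24.2) = 14.019 m³.
No copper sulfate enters, so dm/dt = −Q_out · (m/V).
dm/m = −Q_out dt/(V₀ − 0.24300 t); integrating gives ln(m/m₀) = −(Q_out/(Q_in−Q_out)) ln(V/V₀).
m = m₀ (V₀/V)^(Q_out/(Q_in−Q_out)) = 58.3 × (19.9/14.019)^(-2.4979) = 24.304 g.
C = m/V = 24.304/14.019 = 1.7336 g/m³.

1.73 g/m³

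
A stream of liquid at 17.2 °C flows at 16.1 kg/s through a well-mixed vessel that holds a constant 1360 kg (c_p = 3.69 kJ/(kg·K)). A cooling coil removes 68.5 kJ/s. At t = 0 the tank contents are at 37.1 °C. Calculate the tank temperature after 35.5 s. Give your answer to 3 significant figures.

29.9 °C

M c_p dT/dt = ṁ c_p (T_in − T) − Q̇.
τ = M/ṁ = 84.472 s; T_ss = T_in − Q̇/(ṁ c_p) = 17.2 − 68.5/(16.1·3.69) = 16.047 °C.
Solution: T(t) = T_ss + (T₀ − T_ss) e^(−t/τ).
T(35.5) = 16.047 + (21.053)·e^(−35.5/84.472) = 16.047 + (21.053)·0.65688 = 29.876 °C.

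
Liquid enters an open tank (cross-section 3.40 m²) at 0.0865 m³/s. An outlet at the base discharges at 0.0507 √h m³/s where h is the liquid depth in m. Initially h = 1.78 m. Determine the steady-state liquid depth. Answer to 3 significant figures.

2.91 m

Level balance: A dh/dt = 0.0865 − 0.0507 √h. Setting dh/dt = 0:
Q_in = 0.0507 √h_ss ⇒ √h_ss = 0.0865/0.0507 = 1.7061.
h_ss = 1.7061² = 2.9108 m. (Since h₀ = 1.78 m < h_ss, the level will rise toward this value.)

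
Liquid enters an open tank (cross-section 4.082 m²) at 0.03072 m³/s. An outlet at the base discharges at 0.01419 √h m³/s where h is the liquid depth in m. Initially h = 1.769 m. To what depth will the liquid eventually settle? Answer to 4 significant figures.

Accumulation of liquid (constant cross-section A): A dh/dt = Q_in − 0.01419 √h. At steady state dh/dt = 0:
Q_in = 0.01419 √h_ss ⇒ √h_ss = 0.03072/0.01419 = 2.16490.
h_ss = 2.16490² = 4.68681 m. (Since h₀ = 1.769 m < h_ss, the level will rise toward this value.)

4.687 m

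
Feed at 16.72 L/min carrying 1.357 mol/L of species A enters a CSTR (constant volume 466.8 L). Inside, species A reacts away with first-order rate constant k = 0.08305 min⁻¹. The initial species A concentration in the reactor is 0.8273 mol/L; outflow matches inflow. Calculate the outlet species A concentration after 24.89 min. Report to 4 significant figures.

V dC/dt = Q(C_in − C) − k V C.
This is linear with rate a = Q/V + k = 0.118868 min⁻¹.
C_ss = Q C_in/(Q + kV) = 0.408902 mol/L; C(t) = C_ss + (C₀ − C_ss) e^(−a t).
C(24.89) = 0.408902 + (0.418398)·e^(−0.118868·24.89) = 0.408902 + (0.418398)·0.0518898 = 0.430612 mol/L.

0.4306 mol/L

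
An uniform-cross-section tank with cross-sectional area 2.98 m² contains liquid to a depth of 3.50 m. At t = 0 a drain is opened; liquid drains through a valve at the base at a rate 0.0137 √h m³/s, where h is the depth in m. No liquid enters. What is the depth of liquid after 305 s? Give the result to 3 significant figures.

1.37 m

A dh/dt = −Q_out = −0.0137 √h.
∫ h^(−1/2) dh = −(0.0137/A) ∫ dt, giving 2√h = 2√h₀ − (0.0137/A) t.
√h = √3.50 − 0.0137·305/(2·2.98) = 1.8708 − 0.70109 = 1.1697.
h = 1.1697² = 1.3683 m.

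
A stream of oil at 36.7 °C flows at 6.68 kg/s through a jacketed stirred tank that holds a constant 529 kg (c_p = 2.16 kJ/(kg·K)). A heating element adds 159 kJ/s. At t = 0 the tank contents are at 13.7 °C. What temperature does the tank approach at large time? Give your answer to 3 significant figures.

47.7 °C

First-law balance (no shaft work): M c_p dT/dt = ṁ c_p (T_in − T) + 159.
At steady state dT/dt = 0 ⇒ T_ss = T_in + Q̇/(ṁ c_p) = 36.7 + 159/(6.68·2.16) = 47.720 °C.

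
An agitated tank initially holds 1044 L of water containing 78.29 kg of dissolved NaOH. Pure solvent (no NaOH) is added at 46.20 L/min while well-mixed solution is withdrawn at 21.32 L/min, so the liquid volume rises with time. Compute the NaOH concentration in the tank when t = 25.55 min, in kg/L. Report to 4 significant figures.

0.03101 kg/L

Let m(t) be the amount of NaOH. Volume: V(t) = V₀ + (Q_in − Q_out) t = 1044 + 24.8800 t; V(25.55) = 1679.68 L.
Solute balance: dm/dt = 0 − Q_out C = −Q_out m/V(t).
dm/m = −Q_out dt/(V₀ + 24.8800 t); integrating gives ln(m/m₀) = −(Q_out/(Q_in−Q_out)) ln(V/V₀).
m = m₀ (V₀/V)^(Q_out/(Q_in−Q_out)) = 78.29 × (1044/1679.68)^(0.856913) = 52.0871 kg.
C = m/V = 52.0871/1679.68 = 0.0310101 kg/L.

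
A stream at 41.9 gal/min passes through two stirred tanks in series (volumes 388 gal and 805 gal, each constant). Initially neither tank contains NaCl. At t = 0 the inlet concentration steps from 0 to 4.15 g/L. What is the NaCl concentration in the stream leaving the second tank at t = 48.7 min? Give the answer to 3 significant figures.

3.53 g/L

Time constants: τᵢ = Vᵢ/Q for each well-mixed tank.
τ₁ = 388/41.9 = 9.2601 min; τ₂ = 805/41.9 = 19.212 min.
Solving the cascade with C₁(0)=C₂(0)=0 gives C₂(t) = C_in[1 − (τ₁ e^(−t/τ₁) − τ₂ e^(−t/τ₂))/(τ₁ − τ₂)].
At t = 48.7: e^(−t/τ₁) = 0.0052000, e^(−t/τ₂) = 0.079276.
C₂ = 4.15·[1 − (9.2601·0.0052000 − 19.212·0.079276)/(-9.9523)] = 4.15·0.85180 = 3.5350 g/L.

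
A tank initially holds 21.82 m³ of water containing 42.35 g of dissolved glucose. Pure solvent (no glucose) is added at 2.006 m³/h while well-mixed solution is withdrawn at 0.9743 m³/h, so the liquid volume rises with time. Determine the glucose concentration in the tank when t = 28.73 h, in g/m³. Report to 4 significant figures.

0.3660 g/m³

Total volume: dV/dt = Q_in − Q_out = 1.03170 m³/h, so V(t) = 21.82 + 1.03170 t and V(28.73) = 51.4607 m³.
No glucose enters, so dm/dt = −Q_out · (m/V).
dm/m = −Q_out dt/(V₀ + 1.03170 t); integrating gives ln(m/m₀) = −(Q_out/(Q_in−Q_out)) ln(V/V₀).
m = m₀ (V₀/V)^(Q_out/(Q_in−Q_out)) = 42.35 × (21.82/51.4607)^(0.944364) = 18.8349 g.
C = m/V = 18.8349/51.4607 = 0.366005 g/m³.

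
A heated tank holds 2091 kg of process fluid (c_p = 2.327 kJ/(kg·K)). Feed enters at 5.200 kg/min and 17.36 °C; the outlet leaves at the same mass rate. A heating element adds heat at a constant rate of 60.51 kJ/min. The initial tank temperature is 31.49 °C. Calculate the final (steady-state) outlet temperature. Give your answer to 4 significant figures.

M c_p dT/dt = ṁ c_p (T_in − T) + Q̇.
At steady state dT/dt = 0 ⇒ T_ss = T_in + Q̇/(ṁ c_p) = 17.36 + 60.51/(5.200·2.327) = 22.3607 °C.

22.36 °C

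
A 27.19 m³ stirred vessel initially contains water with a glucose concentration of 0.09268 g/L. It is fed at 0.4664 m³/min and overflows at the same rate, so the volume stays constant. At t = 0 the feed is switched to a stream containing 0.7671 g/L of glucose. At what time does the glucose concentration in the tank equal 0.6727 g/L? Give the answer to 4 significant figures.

Unsteady species balance (constant V, well mixed): V dC/dt = Q(C_in − C), so τ = V/Q = 58.2976 min.
C(t) = C_in + (C₀ − C_in) e^(−t/τ). Set C = 0.6727 and solve for t:
e^(−t/τ) = (C − C_in)/(C₀ − C_in) = (0.6727 − 0.7671)/(0.09268 − 0.7671) = 0.139972
t = −τ ln(…) = 58.2976 × 1.96631 = 114.631 min.

114.6 min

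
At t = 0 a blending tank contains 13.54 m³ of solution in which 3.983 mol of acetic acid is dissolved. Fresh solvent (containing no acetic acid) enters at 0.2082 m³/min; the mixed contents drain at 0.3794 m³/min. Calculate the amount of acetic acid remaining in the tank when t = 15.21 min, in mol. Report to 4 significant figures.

2.481 mol

Let m(t) be the amount of acetic acid. Volume: V(t) = V₀ + (Q_in − Q_out) t = 13.54 − 0.171200 t; V(15.21) = 10.9360 m³.
No acetic acid enters, so dm/dt = −Q_out · (m/V).
Separate: dm/m = −Q_out dt/V(t) ⇒ ln(m/m₀) = −(Q_out/(Q_in−Q_out)) ln(V/V₀).
m = m₀ (V₀/V)^(Q_out/(Q_in−Q_out)) = 3.983 × (13.54/10.9360)^(-2.21612) = 2.48111 mol.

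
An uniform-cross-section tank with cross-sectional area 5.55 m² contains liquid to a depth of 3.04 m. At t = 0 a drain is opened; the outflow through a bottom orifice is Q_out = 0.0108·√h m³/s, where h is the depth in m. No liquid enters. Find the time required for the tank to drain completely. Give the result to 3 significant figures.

1790 s

Unsteady balance on liquid volume: A dh/dt = −0.0108 √h.
∫ h^(−1/2) dh = −(0.0108/A) ∫ dt, giving 2√h = 2√h₀ − (0.0108/A) t.
Tank is empty when √h = 0: t_empty = 2A√h₀/0.0108.
t_empty = 2·5.55·√3.04/0.0108 = 11.100·1.7436/0.0108 = 1792.0 s.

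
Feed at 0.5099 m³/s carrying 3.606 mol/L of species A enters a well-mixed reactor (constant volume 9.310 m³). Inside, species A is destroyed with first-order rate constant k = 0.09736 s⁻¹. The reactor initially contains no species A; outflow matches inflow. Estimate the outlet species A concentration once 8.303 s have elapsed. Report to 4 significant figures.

0.9311 mol/L

Accumulation = in − out − consumed: V dC/dt = Q C_in − Q C − k V C.
dC/dt = (Q/V) C_in − (Q/V + k) C; effective rate a = Q/V + k = 0.0547691 + 0.09736 = 0.152129 s⁻¹.
C_ss = Q C_in/(Q + kV) = 1.29822 mol/L; C(t) = C_ss + (C₀ − C_ss) e^(−a t).
C(8.303) = 1.29822 + (-1.29822)·e^(−0.152129·8.303) = 1.29822 + (-1.29822)·0.282768 = 0.931126 mol/L.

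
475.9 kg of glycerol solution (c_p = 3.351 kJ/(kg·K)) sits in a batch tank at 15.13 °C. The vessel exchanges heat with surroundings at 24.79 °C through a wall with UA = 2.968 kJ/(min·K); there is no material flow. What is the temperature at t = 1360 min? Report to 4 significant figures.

Heat balance on the well-mixed liquid: M c_p dT/dt = −UA(T − T_amb).
dT/dt = (T_ss − T)/τ with T_ss = T_amb = 24.7900 °C, τ = M c_p/UA = 475.9·3.351/2.968 = 537.312 min.
Integrating: T(t) = T_ss + (T₀ − T_ss) e^(−t/τ).
T(1360) = 24.7900 + (-9.66000)·0.0795699 = 24.0214 °C.

24.02 °C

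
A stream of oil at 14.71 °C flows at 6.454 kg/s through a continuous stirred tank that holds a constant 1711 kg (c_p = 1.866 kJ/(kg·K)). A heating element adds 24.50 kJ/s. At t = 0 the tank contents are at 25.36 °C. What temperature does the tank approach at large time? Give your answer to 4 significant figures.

Unsteady energy balance on the tank contents: M c_p dT/dt = ṁ c_p (T_in − T) + 24.50.
At steady state dT/dt = 0 ⇒ T_ss = T_in + Q̇/(ṁ c_p) = 14.71 + 24.50/(6.454·1.866) = 16.7443 °C.

16.74 °C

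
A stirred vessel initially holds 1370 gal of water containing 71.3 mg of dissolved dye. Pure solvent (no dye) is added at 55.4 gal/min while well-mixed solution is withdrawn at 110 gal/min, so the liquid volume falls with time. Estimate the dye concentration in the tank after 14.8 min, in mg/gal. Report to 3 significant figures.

Let m(t) be the amount of dye. Volume: V(t) = V₀ + (Q_in − Q_out) t = 1370 − 54.600 t; V(14.8) = 561.92 gal.
Solute balance: dm/dt = 0 − Q_out C = −Q_out m/V(t).
dm/m = −Q_out dt/(V₀ − 54.600 t); integrating gives ln(m/m₀) = −(Q_out/(Q_in−Q_out)) ln(V/V₀).
m = m₀ (V₀/V)^(Q_out/(Q_in−Q_out)) = 71.3 × (1370/561.92)^(-2.0147) = 11.839 mg.
C = m/V = 11.839/561.92 = 0.021069 mg/gal.

0.0211 mg/gal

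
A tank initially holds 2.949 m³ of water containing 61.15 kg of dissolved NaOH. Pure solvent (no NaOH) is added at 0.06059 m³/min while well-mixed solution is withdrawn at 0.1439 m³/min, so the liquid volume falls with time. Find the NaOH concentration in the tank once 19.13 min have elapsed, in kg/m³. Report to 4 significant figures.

Total volume: dV/dt = Q_in − Q_out = -0.0833100 m³/min, so V(t) = 2.949 − 0.0833100 t and V(19.13) = 1.35528 m³.
No NaOH enters, so dm/dt = −Q_out · (m/V).
dm/m = −Q_out dt/(V₀ − 0.0833100 t); integrating gives ln(m/m₀) = −(Q_out/(Q_in−Q_out)) ln(V/V₀).
m = m₀ (V₀/V)^(Q_out/(Q_in−Q_out)) = 61.15 × (2.949/1.35528)^(-1.72728) = 15.9656 kg.
C = m/V = 15.9656/1.35528 = 11.7803 kg/m³.

11.78 kg/m³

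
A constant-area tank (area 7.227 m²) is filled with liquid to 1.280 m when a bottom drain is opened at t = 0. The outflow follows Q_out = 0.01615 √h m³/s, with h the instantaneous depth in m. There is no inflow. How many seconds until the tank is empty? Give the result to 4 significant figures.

With no inflow, A dh/dt = −0.01615 √h.
∫ h^(−1/2) dh = −(0.01615/A) ∫ dt, giving 2√h = 2√h₀ − (0.01615/A) t.
Tank is empty when √h = 0: t_empty = 2A√h₀/0.01615.
t_empty = 2·7.227·√1.280/0.01615 = 14.4540·1.13137/0.01615 = 1012.56 s.

1013 s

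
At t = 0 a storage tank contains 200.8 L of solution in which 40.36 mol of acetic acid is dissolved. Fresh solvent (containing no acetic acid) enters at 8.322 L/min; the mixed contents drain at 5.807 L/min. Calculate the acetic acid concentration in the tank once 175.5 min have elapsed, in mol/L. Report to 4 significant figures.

Let m(t) be the amount of acetic acid. Volume: V(t) = V₀ + (Q_in − Q_out) t = 200.8 + 2.51500 t; V(175.5) = 642.182 L.
Species balance (pure solvent in): dm/dt = −Q_out · m/V(t).
dm/m = −Q_out dt/(V₀ + 2.51500 t); integrating gives ln(m/m₀) = −(Q_out/(Q_in−Q_out)) ln(V/V₀).
m = m₀ (V₀/V)^(Q_out/(Q_in−Q_out)) = 40.36 × (200.8/642.182)^(2.30895) = 2.75535 mol.
C = m/V = 2.75535/642.182 = 0.00429060 mol/L.

0.004291 mol/L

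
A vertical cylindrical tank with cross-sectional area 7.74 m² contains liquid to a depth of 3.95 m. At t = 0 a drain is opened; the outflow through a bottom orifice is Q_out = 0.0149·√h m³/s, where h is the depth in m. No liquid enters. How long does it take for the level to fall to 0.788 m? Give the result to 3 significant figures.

Unsteady balance on liquid volume: A dh/dt = −0.0149 √h.
Separate and integrate: 2(√h − √h₀) = −(0.0149/A) t.
t = 2A(√h₀ − √h)/0.0149 = 2·7.74·(√3.95 − √0.788)/0.0149
  = 15.480 × (1.9875 − 0.88769) / 0.0149 = 1142.6 s.

1140 s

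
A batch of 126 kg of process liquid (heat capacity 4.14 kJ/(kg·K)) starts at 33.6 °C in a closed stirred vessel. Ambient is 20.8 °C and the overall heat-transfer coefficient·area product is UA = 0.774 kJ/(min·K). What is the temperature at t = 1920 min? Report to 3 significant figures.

21.5 °C

Energy balance: M c_p dT/dt = −UA(T − T_amb).
dT/dt = (T_ss − T)/τ with T_ss = T_amb = 20.800 °C, τ = M c_p/UA = 126·4.14/0.774 = 673.95 min.
Solution: T(t) = T_ss + (T₀ − T_ss) e^(−t/τ).
T(1920) = 20.800 + (12.800)·0.057910 = 21.541 °C.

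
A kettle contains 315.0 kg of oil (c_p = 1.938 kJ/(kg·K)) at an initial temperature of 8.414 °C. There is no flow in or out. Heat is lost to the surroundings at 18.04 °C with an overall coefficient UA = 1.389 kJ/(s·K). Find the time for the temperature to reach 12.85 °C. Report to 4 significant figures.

First-law balance (no shaft work): M c_p dT/dt = −UA(T − T_amb).
τ = M c_p/UA = 439.503 s; T_ss = T_amb = 18.0400 °C.
T(t) = T_ss + (T₀ − T_ss)e^(−t/τ); set T = 12.85:
t = −τ ln[(T − T_ss)/(T₀ − T_ss)] = −439.503 · ln(0.539165) = 271.496 s.

271.5 s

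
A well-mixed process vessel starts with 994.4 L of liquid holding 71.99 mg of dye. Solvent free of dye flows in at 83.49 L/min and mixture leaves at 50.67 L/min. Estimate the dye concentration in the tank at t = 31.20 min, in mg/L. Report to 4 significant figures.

Let m(t) be the amount of dye. Volume: V(t) = V₀ + (Q_in − Q_out) t = 994.4 + 32.8200 t; V(31.20) = 2018.38 L.
No dye enters, so dm/dt = −Q_out · (m/V).
dm/m = −Q_out dt/(V₀ + 32.8200 t); integrating gives ln(m/m₀) = −(Q_out/(Q_in−Q_out)) ln(V/V₀).
m = m₀ (V₀/V)^(Q_out/(Q_in−Q_out)) = 71.99 × (994.4/2018.38)^(1.54388) = 24.1334 mg.
C = m/V = 24.1334/2018.38 = 0.0119568 mg/L.

0.01196 mg/L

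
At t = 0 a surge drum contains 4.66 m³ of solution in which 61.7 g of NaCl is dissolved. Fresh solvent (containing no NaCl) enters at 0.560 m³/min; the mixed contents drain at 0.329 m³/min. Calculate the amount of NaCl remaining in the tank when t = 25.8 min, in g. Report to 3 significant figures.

Total volume: dV/dt = Q_in − Q_out = 0.23100 m³/min, so V(t) = 4.66 + 0.23100 t and V(25.8) = 10.620 m³.
Species balance (pure solvent in): dm/dt = −Q_out · m/V(t).
Separate: dm/m = −Q_out dt/V(t) ⇒ ln(m/m₀) = −(Q_out/(Q_in−Q_out)) ln(V/V₀).
m = m₀ (V₀/V)^(Q_out/(Q_in−Q_out)) = 61.7 × (4.66/10.620)^(1.4242) = 19.089 g.

19.1 g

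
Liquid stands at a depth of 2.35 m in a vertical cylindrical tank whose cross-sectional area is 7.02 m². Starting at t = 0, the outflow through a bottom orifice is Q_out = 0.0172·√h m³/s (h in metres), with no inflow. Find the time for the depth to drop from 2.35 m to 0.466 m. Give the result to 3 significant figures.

Volume balance on the tank: A dh/dt = −0.0172 √h.
This is separable: 2 d(√h)/dt = −0.0172/A, so √h = √h₀ − (0.0172/(2A)) t.
t = 2A(√h₀ − √h)/0.0172 = 2·7.02·(√2.35 − √0.466)/0.0172
  = 14.040 × (1.5330 − 0.68264) / 0.0172 = 694.11 s.

694 s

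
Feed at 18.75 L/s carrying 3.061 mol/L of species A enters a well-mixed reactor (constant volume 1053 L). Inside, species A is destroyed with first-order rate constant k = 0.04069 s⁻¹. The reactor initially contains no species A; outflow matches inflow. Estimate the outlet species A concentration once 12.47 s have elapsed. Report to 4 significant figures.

0.4825 mol/L

Accumulation = in − out − consumed: V dC/dt = Q C_in − Q C − k V C.
This is linear with rate a = Q/V + k = 0.0584963 s⁻¹.
C_ss = Q C_in/(Q + kV) = 0.931769 mol/L; C(t) = C_ss + (C₀ − C_ss) e^(−a t).
C(12.47) = 0.931769 + (-0.931769)·e^(−0.0584963·12.47) = 0.931769 + (-0.931769)·0.482175 = 0.482493 mol/L.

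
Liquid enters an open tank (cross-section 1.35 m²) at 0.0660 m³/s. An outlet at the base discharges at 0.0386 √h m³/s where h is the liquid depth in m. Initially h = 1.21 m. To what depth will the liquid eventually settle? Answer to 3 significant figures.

Unsteady balance on liquid volume: A dh/dt = Q_in − 0.0386 √h. At steady state dh/dt = 0:
Q_in = 0.0386 √h_ss ⇒ √h_ss = 0.0660/0.0386 = 1.7098.
h_ss = 1.7098² = 2.9236 m. (Since h₀ = 1.21 m < h_ss, the level will rise toward this value.)

2.92 m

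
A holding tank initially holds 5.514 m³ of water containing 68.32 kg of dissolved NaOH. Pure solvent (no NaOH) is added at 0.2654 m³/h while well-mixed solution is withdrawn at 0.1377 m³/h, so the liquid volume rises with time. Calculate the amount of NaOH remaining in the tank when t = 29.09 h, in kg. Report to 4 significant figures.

Total volume: dV/dt = Q_in − Q_out = 0.127700 m³/h, so V(t) = 5.514 + 0.127700 t and V(29.09) = 9.22879 m³.
No NaOH enters, so dm/dt = −Q_out · (m/V).
dm/m = −Q_out dt/(V₀ + 0.127700 t); integrating gives ln(m/m₀) = −(Q_out/(Q_in−Q_out)) ln(V/V₀).
m = m₀ (V₀/V)^(Q_out/(Q_in−Q_out)) = 68.32 × (5.514/9.22879)^(1.07831) = 39.2061 kg.

39.21 kg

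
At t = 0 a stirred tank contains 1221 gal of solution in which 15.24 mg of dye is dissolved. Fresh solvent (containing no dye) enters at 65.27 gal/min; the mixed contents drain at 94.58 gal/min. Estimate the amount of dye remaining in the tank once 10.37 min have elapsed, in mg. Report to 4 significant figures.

Total volume: dV/dt = Q_in − Q_out = -29.3100 gal/min, so V(t) = 1221 − 29.3100 t and V(10.37) = 917.055 gal.
No dye enters, so dm/dt = −Q_out · (m/V).
Separate: dm/m = −Q_out dt/V(t) ⇒ ln(m/m₀) = −(Q_out/(Q_in−Q_out)) ln(V/V₀).
m = m₀ (V₀/V)^(Q_out/(Q_in−Q_out)) = 15.24 × (1221/917.055)^(-3.22689) = 6.05087 mg.

6.051 mg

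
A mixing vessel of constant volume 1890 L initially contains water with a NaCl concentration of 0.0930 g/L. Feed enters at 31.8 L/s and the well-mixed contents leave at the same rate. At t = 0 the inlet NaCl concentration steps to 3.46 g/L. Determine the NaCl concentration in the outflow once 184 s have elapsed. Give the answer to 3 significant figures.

3.31 g/L

Transient balance on the dissolved component: V dC/dt = Q(C_in − C).
So dC/dt = (C_in − C)/τ with τ = V/Q = 1890/31.8 = 59.434 s.
This is linear first-order; C(t) = C_in + (C₀ − C_in) e^(−t/τ).
C(184) = 3.46 + (0.0930 − 3.46)·e^(−184/59.434) = 3.46 + (-3.3670)·0.045236 = 3.3077 g/L.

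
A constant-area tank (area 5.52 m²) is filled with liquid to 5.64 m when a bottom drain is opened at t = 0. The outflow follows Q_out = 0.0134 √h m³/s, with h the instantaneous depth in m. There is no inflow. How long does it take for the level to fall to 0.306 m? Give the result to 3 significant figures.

1500 s

A dh/dt = −Q_out = −0.0134 √h.
Separate and integrate: 2(√h − √h₀) = −(0.0134/A) t.
t = 2A(√h₀ − √h)/0.0134 = 2·5.52·(√5.64 − √0.306)/0.0134
  = 11.040 × (2.3749 − 0.55317) / 0.0134 = 1500.9 s.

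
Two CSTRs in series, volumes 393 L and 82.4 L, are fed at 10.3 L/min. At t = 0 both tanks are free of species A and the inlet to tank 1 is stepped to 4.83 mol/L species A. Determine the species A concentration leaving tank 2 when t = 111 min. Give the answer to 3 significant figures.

Each tank obeys Vᵢ dCᵢ/dt = Q(Cᵢ₋₁ − Cᵢ), so τᵢ = Vᵢ/Q.
τ₁ = 393/10.3 = 38.155 min; τ₂ = 82.4/10.3 = 8.0000 min.
Tank 1: C₁ = C_in(1 − e^(−t/τ₁)). Tank 2 (τ₁ ≠ τ₂): C₂ = C_in[1 − (τ₁ e^(−t/τ₁) − τ₂ e^(−t/τ₂))/(τ₁ − τ₂)].
At t = 111: e^(−t/τ₁) = 0.054521, e^(−t/τ₂) = 9.4225e-07.
C₂ = 4.83·[1 − (38.155·0.054521 − 8.0000·9.4225e-07)/(30.155)] = 4.83·0.93101 = 4.4968 mol/L.

4.50 mol/L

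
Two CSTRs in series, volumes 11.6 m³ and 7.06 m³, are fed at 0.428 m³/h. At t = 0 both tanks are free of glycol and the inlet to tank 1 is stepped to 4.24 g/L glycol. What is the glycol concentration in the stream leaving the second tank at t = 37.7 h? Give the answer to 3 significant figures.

Time constants: τᵢ = Vᵢ/Q for each well-mixed tank.
τ₁ = 11.6/0.428 = 27.103 h; τ₂ = 7.06/0.428 = 16.495 h.
Tank 1: C₁ = C_in(1 − e^(−t/τ₁)). Tank 2 (τ₁ ≠ τ₂): C₂ = C_in[1 − (τ₁ e^(−t/τ₁) − τ₂ e^(−t/τ₂))/(τ₁ − τ₂)].
At t = 37.7: e^(−t/τ₁) = 0.24883, e^(−t/τ₂) = 0.10172.
C₂ = 4.24·[1 − (27.103·0.24883 − 16.495·0.10172)/(10.607)] = 4.24·0.52242 = 2.2151 g/L.

2.22 g/L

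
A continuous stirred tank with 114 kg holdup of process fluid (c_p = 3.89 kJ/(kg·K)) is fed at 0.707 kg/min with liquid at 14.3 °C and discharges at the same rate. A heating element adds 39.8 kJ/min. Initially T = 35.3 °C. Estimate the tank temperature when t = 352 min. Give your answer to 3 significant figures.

M c_p dT/dt = ṁ c_p (T_in − T) + Q̇.
τ = M/ṁ = 161.24 min; T_ss = T_in + Q̇/(ṁ c_p) = 14.3 + 39.8/(0.707·3.89) = 28.772 °C.
Solution: T(t) = T_ss + (T₀ − T_ss) e^(−t/τ).
T(352) = 28.772 + (6.5285)·e^(−352/161.24) = 28.772 + (6.5285)·0.11270 = 29.507 °C.

29.5 °C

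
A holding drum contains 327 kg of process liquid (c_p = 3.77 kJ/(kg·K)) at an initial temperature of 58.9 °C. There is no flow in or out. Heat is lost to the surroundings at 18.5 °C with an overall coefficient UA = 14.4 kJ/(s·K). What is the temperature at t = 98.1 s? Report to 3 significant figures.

31.3 °C

Energy balance: M c_p dT/dt = −UA(T − T_amb).
dT/dt = (T_ss − T)/τ with T_ss = T_amb = 18.500 °C, τ = M c_p/UA = 327·3.77/14.4 = 85.610 s.
This is linear first-order; T(t) = T_ss + (T₀ − T_ss) e^(−t/τ).
T(98.1) = 18.500 + (40.400)·0.31794 = 31.345 °C.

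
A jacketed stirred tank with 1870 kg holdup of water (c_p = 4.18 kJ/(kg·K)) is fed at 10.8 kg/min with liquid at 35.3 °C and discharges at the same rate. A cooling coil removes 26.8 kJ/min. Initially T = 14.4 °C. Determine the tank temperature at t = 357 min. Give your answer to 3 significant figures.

32.1 °C

M c_p dT/dt = ṁ c_p (T_in − T) − Q̇.
τ = M/ṁ = 173.15 min; T_ss = T_in − Q̇/(ṁ c_p) = 35.3 − 26.8/(10.8·4.18) = 34.706 °C.
T approaches T_ss exponentially: T(t) = T_ss + (T₀ − T_ss) e^(−t/τ).
T(357) = 34.706 + (-20.306)·e^(−357/173.15) = 34.706 + (-20.306)·0.12722 = 32.123 °C.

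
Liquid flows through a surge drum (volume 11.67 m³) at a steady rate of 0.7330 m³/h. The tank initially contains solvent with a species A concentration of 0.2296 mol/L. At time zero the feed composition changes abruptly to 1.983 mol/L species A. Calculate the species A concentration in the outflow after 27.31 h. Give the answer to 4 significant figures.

1.668 mol/L

Transient balance on the dissolved component: V dC/dt = Q(C_in − C).
So dC/dt = (C_in − C)/τ with τ = V/Q = 11.67/0.7330 = 15.9209 h.
Integrating: C(t) = C_in + (C₀ − C_in) e^(−t/τ).
C(27.31) = 1.983 + (0.2296 − 1.983)·e^(−27.31/15.9209) = 1.983 + (-1.75340)·0.179899 = 1.66756 mol/L.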